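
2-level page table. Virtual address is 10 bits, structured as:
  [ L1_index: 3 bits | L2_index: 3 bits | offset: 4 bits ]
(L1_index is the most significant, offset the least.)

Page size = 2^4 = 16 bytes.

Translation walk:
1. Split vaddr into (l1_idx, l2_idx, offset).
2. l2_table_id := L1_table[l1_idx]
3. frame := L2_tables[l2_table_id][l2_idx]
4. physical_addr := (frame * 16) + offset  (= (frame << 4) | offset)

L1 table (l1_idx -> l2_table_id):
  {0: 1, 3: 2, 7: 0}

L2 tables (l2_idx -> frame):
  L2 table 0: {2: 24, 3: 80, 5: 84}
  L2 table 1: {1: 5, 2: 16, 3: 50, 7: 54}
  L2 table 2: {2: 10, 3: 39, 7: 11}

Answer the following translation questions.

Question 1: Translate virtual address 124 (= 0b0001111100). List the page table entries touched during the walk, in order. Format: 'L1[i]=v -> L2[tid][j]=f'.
vaddr = 124 = 0b0001111100
Split: l1_idx=0, l2_idx=7, offset=12

Answer: L1[0]=1 -> L2[1][7]=54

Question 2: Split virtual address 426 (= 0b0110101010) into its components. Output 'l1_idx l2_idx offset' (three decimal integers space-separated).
Answer: 3 2 10

Derivation:
vaddr = 426 = 0b0110101010
  top 3 bits -> l1_idx = 3
  next 3 bits -> l2_idx = 2
  bottom 4 bits -> offset = 10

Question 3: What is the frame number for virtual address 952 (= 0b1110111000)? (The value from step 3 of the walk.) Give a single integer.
Answer: 80

Derivation:
vaddr = 952: l1_idx=7, l2_idx=3
L1[7] = 0; L2[0][3] = 80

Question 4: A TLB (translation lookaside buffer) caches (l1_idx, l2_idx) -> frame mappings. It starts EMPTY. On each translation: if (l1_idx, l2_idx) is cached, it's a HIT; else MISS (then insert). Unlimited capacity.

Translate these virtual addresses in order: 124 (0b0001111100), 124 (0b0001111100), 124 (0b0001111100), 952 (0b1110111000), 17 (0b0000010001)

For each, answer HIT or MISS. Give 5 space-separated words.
vaddr=124: (0,7) not in TLB -> MISS, insert
vaddr=124: (0,7) in TLB -> HIT
vaddr=124: (0,7) in TLB -> HIT
vaddr=952: (7,3) not in TLB -> MISS, insert
vaddr=17: (0,1) not in TLB -> MISS, insert

Answer: MISS HIT HIT MISS MISS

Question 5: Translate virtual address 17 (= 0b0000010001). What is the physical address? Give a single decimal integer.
Answer: 81

Derivation:
vaddr = 17 = 0b0000010001
Split: l1_idx=0, l2_idx=1, offset=1
L1[0] = 1
L2[1][1] = 5
paddr = 5 * 16 + 1 = 81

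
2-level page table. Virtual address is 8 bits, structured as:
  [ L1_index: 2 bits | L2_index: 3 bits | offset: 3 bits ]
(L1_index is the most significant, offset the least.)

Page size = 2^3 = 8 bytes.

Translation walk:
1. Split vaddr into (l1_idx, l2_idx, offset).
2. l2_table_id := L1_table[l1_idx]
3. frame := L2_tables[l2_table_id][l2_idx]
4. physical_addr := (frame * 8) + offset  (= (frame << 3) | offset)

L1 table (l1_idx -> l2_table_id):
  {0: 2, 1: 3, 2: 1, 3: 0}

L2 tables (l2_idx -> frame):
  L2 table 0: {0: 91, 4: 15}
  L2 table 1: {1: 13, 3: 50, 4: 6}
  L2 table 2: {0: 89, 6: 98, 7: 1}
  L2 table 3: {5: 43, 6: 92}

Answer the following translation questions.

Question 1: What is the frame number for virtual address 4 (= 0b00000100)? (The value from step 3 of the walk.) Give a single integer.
Answer: 89

Derivation:
vaddr = 4: l1_idx=0, l2_idx=0
L1[0] = 2; L2[2][0] = 89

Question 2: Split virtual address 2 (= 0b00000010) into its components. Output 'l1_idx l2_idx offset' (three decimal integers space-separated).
Answer: 0 0 2

Derivation:
vaddr = 2 = 0b00000010
  top 2 bits -> l1_idx = 0
  next 3 bits -> l2_idx = 0
  bottom 3 bits -> offset = 2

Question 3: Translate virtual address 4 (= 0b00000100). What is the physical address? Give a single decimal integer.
vaddr = 4 = 0b00000100
Split: l1_idx=0, l2_idx=0, offset=4
L1[0] = 2
L2[2][0] = 89
paddr = 89 * 8 + 4 = 716

Answer: 716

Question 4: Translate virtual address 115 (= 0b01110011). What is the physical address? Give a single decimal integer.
vaddr = 115 = 0b01110011
Split: l1_idx=1, l2_idx=6, offset=3
L1[1] = 3
L2[3][6] = 92
paddr = 92 * 8 + 3 = 739

Answer: 739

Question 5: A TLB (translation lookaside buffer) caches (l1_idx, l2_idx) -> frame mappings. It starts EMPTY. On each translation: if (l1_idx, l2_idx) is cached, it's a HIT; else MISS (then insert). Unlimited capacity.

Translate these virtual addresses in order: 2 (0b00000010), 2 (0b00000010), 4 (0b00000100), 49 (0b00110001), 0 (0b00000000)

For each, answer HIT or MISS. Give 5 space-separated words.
Answer: MISS HIT HIT MISS HIT

Derivation:
vaddr=2: (0,0) not in TLB -> MISS, insert
vaddr=2: (0,0) in TLB -> HIT
vaddr=4: (0,0) in TLB -> HIT
vaddr=49: (0,6) not in TLB -> MISS, insert
vaddr=0: (0,0) in TLB -> HIT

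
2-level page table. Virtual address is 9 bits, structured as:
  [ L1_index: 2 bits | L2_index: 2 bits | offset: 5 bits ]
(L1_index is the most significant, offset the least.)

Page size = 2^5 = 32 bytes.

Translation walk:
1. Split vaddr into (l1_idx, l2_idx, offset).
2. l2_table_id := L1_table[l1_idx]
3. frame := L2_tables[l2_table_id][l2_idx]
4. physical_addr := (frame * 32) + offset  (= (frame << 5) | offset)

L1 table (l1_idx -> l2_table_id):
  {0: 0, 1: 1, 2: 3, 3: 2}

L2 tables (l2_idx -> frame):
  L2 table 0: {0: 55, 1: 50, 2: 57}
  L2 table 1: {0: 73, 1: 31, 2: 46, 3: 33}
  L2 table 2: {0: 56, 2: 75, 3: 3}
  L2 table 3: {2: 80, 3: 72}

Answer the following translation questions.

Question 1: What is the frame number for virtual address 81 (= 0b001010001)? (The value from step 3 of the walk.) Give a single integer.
vaddr = 81: l1_idx=0, l2_idx=2
L1[0] = 0; L2[0][2] = 57

Answer: 57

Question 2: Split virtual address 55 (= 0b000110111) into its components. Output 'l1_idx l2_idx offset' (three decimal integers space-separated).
Answer: 0 1 23

Derivation:
vaddr = 55 = 0b000110111
  top 2 bits -> l1_idx = 0
  next 2 bits -> l2_idx = 1
  bottom 5 bits -> offset = 23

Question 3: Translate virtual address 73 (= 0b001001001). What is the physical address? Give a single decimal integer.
Answer: 1833

Derivation:
vaddr = 73 = 0b001001001
Split: l1_idx=0, l2_idx=2, offset=9
L1[0] = 0
L2[0][2] = 57
paddr = 57 * 32 + 9 = 1833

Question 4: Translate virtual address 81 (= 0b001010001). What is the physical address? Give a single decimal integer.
Answer: 1841

Derivation:
vaddr = 81 = 0b001010001
Split: l1_idx=0, l2_idx=2, offset=17
L1[0] = 0
L2[0][2] = 57
paddr = 57 * 32 + 17 = 1841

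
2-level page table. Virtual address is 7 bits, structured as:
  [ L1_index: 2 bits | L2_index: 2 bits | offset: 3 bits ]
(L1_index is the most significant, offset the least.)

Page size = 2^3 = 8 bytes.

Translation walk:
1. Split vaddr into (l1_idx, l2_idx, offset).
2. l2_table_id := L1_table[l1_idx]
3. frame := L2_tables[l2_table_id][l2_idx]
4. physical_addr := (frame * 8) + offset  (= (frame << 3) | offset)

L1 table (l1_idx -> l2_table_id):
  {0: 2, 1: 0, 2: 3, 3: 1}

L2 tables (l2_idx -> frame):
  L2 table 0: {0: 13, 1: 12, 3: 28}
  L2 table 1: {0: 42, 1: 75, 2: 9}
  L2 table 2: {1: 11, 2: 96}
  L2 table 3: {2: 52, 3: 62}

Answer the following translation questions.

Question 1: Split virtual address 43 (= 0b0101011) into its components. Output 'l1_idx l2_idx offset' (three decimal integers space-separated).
Answer: 1 1 3

Derivation:
vaddr = 43 = 0b0101011
  top 2 bits -> l1_idx = 1
  next 2 bits -> l2_idx = 1
  bottom 3 bits -> offset = 3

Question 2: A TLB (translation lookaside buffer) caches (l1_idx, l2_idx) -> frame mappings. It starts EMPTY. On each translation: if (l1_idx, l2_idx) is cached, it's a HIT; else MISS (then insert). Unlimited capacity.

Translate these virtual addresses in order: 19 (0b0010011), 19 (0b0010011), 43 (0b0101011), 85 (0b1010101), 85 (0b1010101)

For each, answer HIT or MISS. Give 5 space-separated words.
Answer: MISS HIT MISS MISS HIT

Derivation:
vaddr=19: (0,2) not in TLB -> MISS, insert
vaddr=19: (0,2) in TLB -> HIT
vaddr=43: (1,1) not in TLB -> MISS, insert
vaddr=85: (2,2) not in TLB -> MISS, insert
vaddr=85: (2,2) in TLB -> HIT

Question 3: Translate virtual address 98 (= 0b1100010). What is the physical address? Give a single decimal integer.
Answer: 338

Derivation:
vaddr = 98 = 0b1100010
Split: l1_idx=3, l2_idx=0, offset=2
L1[3] = 1
L2[1][0] = 42
paddr = 42 * 8 + 2 = 338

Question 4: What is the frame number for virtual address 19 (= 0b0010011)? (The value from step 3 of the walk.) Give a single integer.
vaddr = 19: l1_idx=0, l2_idx=2
L1[0] = 2; L2[2][2] = 96

Answer: 96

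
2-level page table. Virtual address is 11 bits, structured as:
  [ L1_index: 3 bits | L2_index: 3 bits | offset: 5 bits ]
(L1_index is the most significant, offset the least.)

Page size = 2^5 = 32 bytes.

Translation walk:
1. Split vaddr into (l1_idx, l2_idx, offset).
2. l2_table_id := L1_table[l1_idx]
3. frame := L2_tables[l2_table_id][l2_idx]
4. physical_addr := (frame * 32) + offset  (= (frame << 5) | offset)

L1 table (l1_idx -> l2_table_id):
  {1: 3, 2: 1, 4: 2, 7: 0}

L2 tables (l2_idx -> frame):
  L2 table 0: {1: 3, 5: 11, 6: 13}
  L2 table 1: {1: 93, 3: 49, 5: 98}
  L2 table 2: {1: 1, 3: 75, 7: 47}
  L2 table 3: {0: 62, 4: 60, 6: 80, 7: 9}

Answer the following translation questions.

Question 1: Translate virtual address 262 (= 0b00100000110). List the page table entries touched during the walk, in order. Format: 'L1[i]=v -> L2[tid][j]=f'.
Answer: L1[1]=3 -> L2[3][0]=62

Derivation:
vaddr = 262 = 0b00100000110
Split: l1_idx=1, l2_idx=0, offset=6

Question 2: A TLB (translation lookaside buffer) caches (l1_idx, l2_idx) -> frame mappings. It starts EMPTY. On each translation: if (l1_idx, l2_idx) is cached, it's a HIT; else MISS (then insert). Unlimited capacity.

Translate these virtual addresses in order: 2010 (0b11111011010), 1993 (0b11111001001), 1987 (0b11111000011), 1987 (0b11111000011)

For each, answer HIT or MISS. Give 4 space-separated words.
vaddr=2010: (7,6) not in TLB -> MISS, insert
vaddr=1993: (7,6) in TLB -> HIT
vaddr=1987: (7,6) in TLB -> HIT
vaddr=1987: (7,6) in TLB -> HIT

Answer: MISS HIT HIT HIT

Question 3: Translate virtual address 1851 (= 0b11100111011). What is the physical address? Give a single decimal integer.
Answer: 123

Derivation:
vaddr = 1851 = 0b11100111011
Split: l1_idx=7, l2_idx=1, offset=27
L1[7] = 0
L2[0][1] = 3
paddr = 3 * 32 + 27 = 123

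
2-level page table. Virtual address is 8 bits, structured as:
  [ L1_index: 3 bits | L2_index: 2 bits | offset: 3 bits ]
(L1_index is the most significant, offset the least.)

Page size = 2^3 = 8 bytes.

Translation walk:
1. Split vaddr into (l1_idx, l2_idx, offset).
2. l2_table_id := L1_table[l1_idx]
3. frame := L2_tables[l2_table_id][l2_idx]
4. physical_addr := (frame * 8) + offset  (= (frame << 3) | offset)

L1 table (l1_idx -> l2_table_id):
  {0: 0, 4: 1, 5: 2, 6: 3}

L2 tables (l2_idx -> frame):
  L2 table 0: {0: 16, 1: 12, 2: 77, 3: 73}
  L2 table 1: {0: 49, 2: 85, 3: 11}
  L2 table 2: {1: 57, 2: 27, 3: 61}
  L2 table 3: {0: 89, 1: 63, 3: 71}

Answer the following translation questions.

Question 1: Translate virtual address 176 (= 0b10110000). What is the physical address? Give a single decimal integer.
Answer: 216

Derivation:
vaddr = 176 = 0b10110000
Split: l1_idx=5, l2_idx=2, offset=0
L1[5] = 2
L2[2][2] = 27
paddr = 27 * 8 + 0 = 216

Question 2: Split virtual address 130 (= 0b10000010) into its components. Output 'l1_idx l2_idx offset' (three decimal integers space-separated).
Answer: 4 0 2

Derivation:
vaddr = 130 = 0b10000010
  top 3 bits -> l1_idx = 4
  next 2 bits -> l2_idx = 0
  bottom 3 bits -> offset = 2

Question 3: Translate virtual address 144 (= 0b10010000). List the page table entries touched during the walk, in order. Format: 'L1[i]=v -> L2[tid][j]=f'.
Answer: L1[4]=1 -> L2[1][2]=85

Derivation:
vaddr = 144 = 0b10010000
Split: l1_idx=4, l2_idx=2, offset=0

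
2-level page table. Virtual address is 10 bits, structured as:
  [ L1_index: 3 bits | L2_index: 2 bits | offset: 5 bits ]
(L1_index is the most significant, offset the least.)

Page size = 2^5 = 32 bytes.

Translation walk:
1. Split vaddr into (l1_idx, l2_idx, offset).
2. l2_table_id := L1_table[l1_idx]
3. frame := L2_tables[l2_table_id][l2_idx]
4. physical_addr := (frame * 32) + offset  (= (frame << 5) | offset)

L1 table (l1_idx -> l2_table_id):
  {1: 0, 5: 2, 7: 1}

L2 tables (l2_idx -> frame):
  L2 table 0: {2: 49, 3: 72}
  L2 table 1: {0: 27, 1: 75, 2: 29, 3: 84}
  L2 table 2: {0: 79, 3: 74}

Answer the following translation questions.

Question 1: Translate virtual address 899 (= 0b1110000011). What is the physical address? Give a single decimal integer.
vaddr = 899 = 0b1110000011
Split: l1_idx=7, l2_idx=0, offset=3
L1[7] = 1
L2[1][0] = 27
paddr = 27 * 32 + 3 = 867

Answer: 867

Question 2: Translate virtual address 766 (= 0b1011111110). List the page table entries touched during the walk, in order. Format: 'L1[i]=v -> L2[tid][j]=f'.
Answer: L1[5]=2 -> L2[2][3]=74

Derivation:
vaddr = 766 = 0b1011111110
Split: l1_idx=5, l2_idx=3, offset=30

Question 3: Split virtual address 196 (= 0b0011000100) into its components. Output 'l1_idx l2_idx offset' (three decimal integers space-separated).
vaddr = 196 = 0b0011000100
  top 3 bits -> l1_idx = 1
  next 2 bits -> l2_idx = 2
  bottom 5 bits -> offset = 4

Answer: 1 2 4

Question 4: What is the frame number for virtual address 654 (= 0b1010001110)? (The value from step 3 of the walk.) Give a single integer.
vaddr = 654: l1_idx=5, l2_idx=0
L1[5] = 2; L2[2][0] = 79

Answer: 79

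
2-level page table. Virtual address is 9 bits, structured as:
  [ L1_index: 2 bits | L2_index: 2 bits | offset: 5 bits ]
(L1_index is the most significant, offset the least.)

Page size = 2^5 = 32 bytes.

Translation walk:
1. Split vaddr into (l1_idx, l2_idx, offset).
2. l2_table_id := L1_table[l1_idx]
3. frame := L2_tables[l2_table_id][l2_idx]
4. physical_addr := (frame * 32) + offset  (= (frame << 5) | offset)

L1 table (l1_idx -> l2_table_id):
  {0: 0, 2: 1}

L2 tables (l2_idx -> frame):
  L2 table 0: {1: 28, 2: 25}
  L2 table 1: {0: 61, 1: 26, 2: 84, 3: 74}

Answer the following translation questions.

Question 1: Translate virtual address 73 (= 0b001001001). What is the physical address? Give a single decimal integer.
Answer: 809

Derivation:
vaddr = 73 = 0b001001001
Split: l1_idx=0, l2_idx=2, offset=9
L1[0] = 0
L2[0][2] = 25
paddr = 25 * 32 + 9 = 809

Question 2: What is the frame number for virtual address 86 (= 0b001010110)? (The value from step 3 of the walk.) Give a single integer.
Answer: 25

Derivation:
vaddr = 86: l1_idx=0, l2_idx=2
L1[0] = 0; L2[0][2] = 25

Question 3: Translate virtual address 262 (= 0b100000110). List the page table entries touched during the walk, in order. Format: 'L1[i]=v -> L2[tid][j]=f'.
vaddr = 262 = 0b100000110
Split: l1_idx=2, l2_idx=0, offset=6

Answer: L1[2]=1 -> L2[1][0]=61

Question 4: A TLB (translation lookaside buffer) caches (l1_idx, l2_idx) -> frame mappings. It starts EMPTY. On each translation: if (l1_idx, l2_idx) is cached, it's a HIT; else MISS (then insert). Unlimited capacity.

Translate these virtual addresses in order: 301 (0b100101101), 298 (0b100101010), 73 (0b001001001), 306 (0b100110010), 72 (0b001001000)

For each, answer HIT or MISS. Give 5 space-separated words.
vaddr=301: (2,1) not in TLB -> MISS, insert
vaddr=298: (2,1) in TLB -> HIT
vaddr=73: (0,2) not in TLB -> MISS, insert
vaddr=306: (2,1) in TLB -> HIT
vaddr=72: (0,2) in TLB -> HIT

Answer: MISS HIT MISS HIT HIT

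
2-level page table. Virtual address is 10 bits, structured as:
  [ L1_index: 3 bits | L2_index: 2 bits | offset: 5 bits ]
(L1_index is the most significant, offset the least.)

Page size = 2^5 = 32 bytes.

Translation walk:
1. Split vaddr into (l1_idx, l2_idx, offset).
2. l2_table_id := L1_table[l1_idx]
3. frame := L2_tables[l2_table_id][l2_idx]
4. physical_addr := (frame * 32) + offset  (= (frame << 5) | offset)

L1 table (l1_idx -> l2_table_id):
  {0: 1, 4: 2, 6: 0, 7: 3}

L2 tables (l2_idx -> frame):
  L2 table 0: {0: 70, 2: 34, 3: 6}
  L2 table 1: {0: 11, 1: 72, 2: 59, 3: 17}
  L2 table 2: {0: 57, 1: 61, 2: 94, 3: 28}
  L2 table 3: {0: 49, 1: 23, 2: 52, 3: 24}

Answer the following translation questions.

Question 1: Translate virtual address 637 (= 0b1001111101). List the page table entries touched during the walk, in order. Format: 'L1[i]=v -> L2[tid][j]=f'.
vaddr = 637 = 0b1001111101
Split: l1_idx=4, l2_idx=3, offset=29

Answer: L1[4]=2 -> L2[2][3]=28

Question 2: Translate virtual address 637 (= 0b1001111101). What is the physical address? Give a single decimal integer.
vaddr = 637 = 0b1001111101
Split: l1_idx=4, l2_idx=3, offset=29
L1[4] = 2
L2[2][3] = 28
paddr = 28 * 32 + 29 = 925

Answer: 925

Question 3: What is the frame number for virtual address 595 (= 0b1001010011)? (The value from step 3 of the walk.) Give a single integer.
Answer: 94

Derivation:
vaddr = 595: l1_idx=4, l2_idx=2
L1[4] = 2; L2[2][2] = 94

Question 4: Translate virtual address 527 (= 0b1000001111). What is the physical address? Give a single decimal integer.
vaddr = 527 = 0b1000001111
Split: l1_idx=4, l2_idx=0, offset=15
L1[4] = 2
L2[2][0] = 57
paddr = 57 * 32 + 15 = 1839

Answer: 1839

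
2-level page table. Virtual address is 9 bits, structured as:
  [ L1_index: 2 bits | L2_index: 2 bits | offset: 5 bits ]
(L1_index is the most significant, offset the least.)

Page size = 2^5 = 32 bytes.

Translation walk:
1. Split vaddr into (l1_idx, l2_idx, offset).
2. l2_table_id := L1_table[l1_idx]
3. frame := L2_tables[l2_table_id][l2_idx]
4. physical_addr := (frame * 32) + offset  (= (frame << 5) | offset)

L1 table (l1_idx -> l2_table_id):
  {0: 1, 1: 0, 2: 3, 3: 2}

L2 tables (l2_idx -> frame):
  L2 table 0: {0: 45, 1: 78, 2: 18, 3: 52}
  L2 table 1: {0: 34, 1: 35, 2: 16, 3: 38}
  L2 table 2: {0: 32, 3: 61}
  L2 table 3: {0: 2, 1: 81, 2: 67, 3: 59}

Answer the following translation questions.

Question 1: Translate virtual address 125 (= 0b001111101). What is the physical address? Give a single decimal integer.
vaddr = 125 = 0b001111101
Split: l1_idx=0, l2_idx=3, offset=29
L1[0] = 1
L2[1][3] = 38
paddr = 38 * 32 + 29 = 1245

Answer: 1245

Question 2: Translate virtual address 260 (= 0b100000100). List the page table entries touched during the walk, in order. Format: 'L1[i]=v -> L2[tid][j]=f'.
vaddr = 260 = 0b100000100
Split: l1_idx=2, l2_idx=0, offset=4

Answer: L1[2]=3 -> L2[3][0]=2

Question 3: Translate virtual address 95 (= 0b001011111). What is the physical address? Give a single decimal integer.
vaddr = 95 = 0b001011111
Split: l1_idx=0, l2_idx=2, offset=31
L1[0] = 1
L2[1][2] = 16
paddr = 16 * 32 + 31 = 543

Answer: 543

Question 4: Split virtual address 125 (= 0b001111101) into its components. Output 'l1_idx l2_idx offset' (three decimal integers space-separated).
vaddr = 125 = 0b001111101
  top 2 bits -> l1_idx = 0
  next 2 bits -> l2_idx = 3
  bottom 5 bits -> offset = 29

Answer: 0 3 29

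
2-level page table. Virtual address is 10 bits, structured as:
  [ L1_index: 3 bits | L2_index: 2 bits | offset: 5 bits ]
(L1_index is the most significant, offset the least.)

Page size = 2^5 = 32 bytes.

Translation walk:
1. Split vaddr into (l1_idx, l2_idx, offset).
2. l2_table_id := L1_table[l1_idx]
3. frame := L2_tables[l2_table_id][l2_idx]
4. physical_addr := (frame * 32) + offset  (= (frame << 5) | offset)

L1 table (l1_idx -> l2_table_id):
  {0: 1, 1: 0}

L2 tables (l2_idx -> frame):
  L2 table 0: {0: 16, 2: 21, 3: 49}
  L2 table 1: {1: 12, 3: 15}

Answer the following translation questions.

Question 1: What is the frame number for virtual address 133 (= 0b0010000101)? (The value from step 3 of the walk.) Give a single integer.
Answer: 16

Derivation:
vaddr = 133: l1_idx=1, l2_idx=0
L1[1] = 0; L2[0][0] = 16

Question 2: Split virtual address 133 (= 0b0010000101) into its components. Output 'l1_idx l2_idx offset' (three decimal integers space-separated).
Answer: 1 0 5

Derivation:
vaddr = 133 = 0b0010000101
  top 3 bits -> l1_idx = 1
  next 2 bits -> l2_idx = 0
  bottom 5 bits -> offset = 5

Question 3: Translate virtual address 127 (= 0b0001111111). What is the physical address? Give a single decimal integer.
Answer: 511

Derivation:
vaddr = 127 = 0b0001111111
Split: l1_idx=0, l2_idx=3, offset=31
L1[0] = 1
L2[1][3] = 15
paddr = 15 * 32 + 31 = 511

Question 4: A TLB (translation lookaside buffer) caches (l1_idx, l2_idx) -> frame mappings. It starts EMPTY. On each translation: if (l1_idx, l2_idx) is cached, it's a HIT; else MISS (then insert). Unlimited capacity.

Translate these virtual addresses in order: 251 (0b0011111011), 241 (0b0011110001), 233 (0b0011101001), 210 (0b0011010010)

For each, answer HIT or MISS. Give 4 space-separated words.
Answer: MISS HIT HIT MISS

Derivation:
vaddr=251: (1,3) not in TLB -> MISS, insert
vaddr=241: (1,3) in TLB -> HIT
vaddr=233: (1,3) in TLB -> HIT
vaddr=210: (1,2) not in TLB -> MISS, insert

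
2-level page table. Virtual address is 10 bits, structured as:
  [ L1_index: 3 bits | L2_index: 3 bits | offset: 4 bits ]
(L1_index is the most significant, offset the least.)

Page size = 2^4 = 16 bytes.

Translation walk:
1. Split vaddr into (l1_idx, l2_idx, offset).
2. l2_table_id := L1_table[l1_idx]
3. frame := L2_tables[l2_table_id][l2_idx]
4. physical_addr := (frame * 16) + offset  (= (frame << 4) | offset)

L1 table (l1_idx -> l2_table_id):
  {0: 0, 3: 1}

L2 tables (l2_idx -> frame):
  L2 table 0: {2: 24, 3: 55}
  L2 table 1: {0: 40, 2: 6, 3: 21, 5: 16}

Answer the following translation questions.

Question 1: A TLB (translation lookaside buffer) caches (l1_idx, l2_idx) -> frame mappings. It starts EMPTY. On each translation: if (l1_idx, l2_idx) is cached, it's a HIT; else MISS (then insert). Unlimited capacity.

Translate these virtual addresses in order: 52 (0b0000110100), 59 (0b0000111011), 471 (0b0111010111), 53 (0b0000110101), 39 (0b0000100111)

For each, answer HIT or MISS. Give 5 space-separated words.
Answer: MISS HIT MISS HIT MISS

Derivation:
vaddr=52: (0,3) not in TLB -> MISS, insert
vaddr=59: (0,3) in TLB -> HIT
vaddr=471: (3,5) not in TLB -> MISS, insert
vaddr=53: (0,3) in TLB -> HIT
vaddr=39: (0,2) not in TLB -> MISS, insert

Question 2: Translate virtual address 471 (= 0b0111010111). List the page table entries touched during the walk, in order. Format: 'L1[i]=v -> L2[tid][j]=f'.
vaddr = 471 = 0b0111010111
Split: l1_idx=3, l2_idx=5, offset=7

Answer: L1[3]=1 -> L2[1][5]=16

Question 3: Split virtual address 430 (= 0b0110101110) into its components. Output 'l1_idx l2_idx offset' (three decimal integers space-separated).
vaddr = 430 = 0b0110101110
  top 3 bits -> l1_idx = 3
  next 3 bits -> l2_idx = 2
  bottom 4 bits -> offset = 14

Answer: 3 2 14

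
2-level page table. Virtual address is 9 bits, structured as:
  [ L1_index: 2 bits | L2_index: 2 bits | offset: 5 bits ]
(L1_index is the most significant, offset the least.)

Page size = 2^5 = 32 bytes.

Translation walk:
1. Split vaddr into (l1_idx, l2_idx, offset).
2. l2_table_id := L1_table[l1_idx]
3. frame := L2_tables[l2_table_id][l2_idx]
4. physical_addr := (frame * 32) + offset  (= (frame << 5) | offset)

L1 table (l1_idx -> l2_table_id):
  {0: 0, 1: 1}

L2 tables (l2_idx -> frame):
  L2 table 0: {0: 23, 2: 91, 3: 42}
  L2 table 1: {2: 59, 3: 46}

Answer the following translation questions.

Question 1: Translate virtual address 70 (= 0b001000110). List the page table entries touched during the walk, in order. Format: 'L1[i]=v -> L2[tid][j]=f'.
Answer: L1[0]=0 -> L2[0][2]=91

Derivation:
vaddr = 70 = 0b001000110
Split: l1_idx=0, l2_idx=2, offset=6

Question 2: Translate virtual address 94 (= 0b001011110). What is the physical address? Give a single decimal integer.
vaddr = 94 = 0b001011110
Split: l1_idx=0, l2_idx=2, offset=30
L1[0] = 0
L2[0][2] = 91
paddr = 91 * 32 + 30 = 2942

Answer: 2942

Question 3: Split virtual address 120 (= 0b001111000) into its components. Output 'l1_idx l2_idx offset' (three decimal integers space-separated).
vaddr = 120 = 0b001111000
  top 2 bits -> l1_idx = 0
  next 2 bits -> l2_idx = 3
  bottom 5 bits -> offset = 24

Answer: 0 3 24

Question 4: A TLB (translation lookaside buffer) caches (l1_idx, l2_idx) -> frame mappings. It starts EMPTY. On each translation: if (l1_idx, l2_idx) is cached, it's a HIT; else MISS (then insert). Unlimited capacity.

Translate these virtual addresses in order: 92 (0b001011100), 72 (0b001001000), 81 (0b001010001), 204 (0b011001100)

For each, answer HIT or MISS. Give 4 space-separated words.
Answer: MISS HIT HIT MISS

Derivation:
vaddr=92: (0,2) not in TLB -> MISS, insert
vaddr=72: (0,2) in TLB -> HIT
vaddr=81: (0,2) in TLB -> HIT
vaddr=204: (1,2) not in TLB -> MISS, insert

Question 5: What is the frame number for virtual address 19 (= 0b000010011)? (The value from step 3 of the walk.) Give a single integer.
Answer: 23

Derivation:
vaddr = 19: l1_idx=0, l2_idx=0
L1[0] = 0; L2[0][0] = 23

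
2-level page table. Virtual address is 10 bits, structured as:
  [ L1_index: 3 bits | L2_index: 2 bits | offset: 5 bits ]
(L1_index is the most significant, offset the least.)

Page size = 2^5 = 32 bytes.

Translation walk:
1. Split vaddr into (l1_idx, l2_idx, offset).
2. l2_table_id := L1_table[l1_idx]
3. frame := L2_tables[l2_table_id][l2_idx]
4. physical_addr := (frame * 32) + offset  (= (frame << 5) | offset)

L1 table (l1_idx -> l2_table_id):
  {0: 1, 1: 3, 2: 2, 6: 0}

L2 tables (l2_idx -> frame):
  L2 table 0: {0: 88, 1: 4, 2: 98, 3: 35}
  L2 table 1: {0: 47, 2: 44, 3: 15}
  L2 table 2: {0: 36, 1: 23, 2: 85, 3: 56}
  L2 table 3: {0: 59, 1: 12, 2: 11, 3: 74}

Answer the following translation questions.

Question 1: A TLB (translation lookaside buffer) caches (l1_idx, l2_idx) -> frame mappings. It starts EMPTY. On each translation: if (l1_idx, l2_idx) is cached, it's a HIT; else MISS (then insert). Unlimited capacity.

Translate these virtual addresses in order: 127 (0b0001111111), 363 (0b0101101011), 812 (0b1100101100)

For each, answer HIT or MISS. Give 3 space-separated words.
Answer: MISS MISS MISS

Derivation:
vaddr=127: (0,3) not in TLB -> MISS, insert
vaddr=363: (2,3) not in TLB -> MISS, insert
vaddr=812: (6,1) not in TLB -> MISS, insert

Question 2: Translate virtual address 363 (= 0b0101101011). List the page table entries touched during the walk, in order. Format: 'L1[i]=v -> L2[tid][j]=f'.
Answer: L1[2]=2 -> L2[2][3]=56

Derivation:
vaddr = 363 = 0b0101101011
Split: l1_idx=2, l2_idx=3, offset=11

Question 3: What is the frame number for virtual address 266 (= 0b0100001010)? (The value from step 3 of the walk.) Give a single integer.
Answer: 36

Derivation:
vaddr = 266: l1_idx=2, l2_idx=0
L1[2] = 2; L2[2][0] = 36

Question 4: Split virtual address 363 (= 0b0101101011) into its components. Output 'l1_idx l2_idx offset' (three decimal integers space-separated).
Answer: 2 3 11

Derivation:
vaddr = 363 = 0b0101101011
  top 3 bits -> l1_idx = 2
  next 2 bits -> l2_idx = 3
  bottom 5 bits -> offset = 11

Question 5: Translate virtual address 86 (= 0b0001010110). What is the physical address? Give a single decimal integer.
vaddr = 86 = 0b0001010110
Split: l1_idx=0, l2_idx=2, offset=22
L1[0] = 1
L2[1][2] = 44
paddr = 44 * 32 + 22 = 1430

Answer: 1430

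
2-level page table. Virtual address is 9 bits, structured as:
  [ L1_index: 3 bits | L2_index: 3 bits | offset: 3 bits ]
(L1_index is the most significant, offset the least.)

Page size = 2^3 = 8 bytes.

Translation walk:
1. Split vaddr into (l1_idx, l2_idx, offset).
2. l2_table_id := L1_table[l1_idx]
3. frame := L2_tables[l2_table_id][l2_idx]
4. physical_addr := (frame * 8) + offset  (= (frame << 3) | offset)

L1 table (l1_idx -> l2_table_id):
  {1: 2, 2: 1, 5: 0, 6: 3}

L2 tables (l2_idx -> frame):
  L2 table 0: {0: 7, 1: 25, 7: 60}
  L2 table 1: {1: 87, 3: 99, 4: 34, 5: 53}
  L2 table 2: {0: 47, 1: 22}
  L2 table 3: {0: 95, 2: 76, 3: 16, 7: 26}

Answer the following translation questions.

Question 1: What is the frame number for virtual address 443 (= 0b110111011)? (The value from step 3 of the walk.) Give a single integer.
vaddr = 443: l1_idx=6, l2_idx=7
L1[6] = 3; L2[3][7] = 26

Answer: 26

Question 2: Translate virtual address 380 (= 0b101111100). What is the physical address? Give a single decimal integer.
Answer: 484

Derivation:
vaddr = 380 = 0b101111100
Split: l1_idx=5, l2_idx=7, offset=4
L1[5] = 0
L2[0][7] = 60
paddr = 60 * 8 + 4 = 484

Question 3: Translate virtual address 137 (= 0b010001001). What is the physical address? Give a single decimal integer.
Answer: 697

Derivation:
vaddr = 137 = 0b010001001
Split: l1_idx=2, l2_idx=1, offset=1
L1[2] = 1
L2[1][1] = 87
paddr = 87 * 8 + 1 = 697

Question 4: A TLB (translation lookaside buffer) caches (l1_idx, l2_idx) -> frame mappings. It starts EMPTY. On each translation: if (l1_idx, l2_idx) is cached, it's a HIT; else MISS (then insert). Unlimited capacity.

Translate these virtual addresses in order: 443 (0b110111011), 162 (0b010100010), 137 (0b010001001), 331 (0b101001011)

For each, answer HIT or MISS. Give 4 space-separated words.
Answer: MISS MISS MISS MISS

Derivation:
vaddr=443: (6,7) not in TLB -> MISS, insert
vaddr=162: (2,4) not in TLB -> MISS, insert
vaddr=137: (2,1) not in TLB -> MISS, insert
vaddr=331: (5,1) not in TLB -> MISS, insert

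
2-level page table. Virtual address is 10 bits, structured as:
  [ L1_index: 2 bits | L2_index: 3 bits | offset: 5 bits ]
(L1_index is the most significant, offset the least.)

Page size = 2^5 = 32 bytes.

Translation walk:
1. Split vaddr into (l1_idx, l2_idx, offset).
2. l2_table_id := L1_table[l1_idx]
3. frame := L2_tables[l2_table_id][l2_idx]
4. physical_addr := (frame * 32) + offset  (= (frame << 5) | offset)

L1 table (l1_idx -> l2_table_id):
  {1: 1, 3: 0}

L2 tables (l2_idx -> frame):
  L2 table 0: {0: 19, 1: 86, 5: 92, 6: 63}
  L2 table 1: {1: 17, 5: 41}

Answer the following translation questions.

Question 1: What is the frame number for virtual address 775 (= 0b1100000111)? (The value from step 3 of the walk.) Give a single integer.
vaddr = 775: l1_idx=3, l2_idx=0
L1[3] = 0; L2[0][0] = 19

Answer: 19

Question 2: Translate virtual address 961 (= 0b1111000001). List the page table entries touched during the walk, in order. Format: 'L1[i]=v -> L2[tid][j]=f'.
Answer: L1[3]=0 -> L2[0][6]=63

Derivation:
vaddr = 961 = 0b1111000001
Split: l1_idx=3, l2_idx=6, offset=1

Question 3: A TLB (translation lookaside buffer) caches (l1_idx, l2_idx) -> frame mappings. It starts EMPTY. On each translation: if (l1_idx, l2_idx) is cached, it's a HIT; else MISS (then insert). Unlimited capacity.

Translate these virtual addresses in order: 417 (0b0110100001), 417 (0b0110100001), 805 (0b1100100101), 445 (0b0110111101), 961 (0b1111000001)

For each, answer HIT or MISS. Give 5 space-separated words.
Answer: MISS HIT MISS HIT MISS

Derivation:
vaddr=417: (1,5) not in TLB -> MISS, insert
vaddr=417: (1,5) in TLB -> HIT
vaddr=805: (3,1) not in TLB -> MISS, insert
vaddr=445: (1,5) in TLB -> HIT
vaddr=961: (3,6) not in TLB -> MISS, insert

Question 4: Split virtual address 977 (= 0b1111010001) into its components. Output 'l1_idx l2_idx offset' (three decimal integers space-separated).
vaddr = 977 = 0b1111010001
  top 2 bits -> l1_idx = 3
  next 3 bits -> l2_idx = 6
  bottom 5 bits -> offset = 17

Answer: 3 6 17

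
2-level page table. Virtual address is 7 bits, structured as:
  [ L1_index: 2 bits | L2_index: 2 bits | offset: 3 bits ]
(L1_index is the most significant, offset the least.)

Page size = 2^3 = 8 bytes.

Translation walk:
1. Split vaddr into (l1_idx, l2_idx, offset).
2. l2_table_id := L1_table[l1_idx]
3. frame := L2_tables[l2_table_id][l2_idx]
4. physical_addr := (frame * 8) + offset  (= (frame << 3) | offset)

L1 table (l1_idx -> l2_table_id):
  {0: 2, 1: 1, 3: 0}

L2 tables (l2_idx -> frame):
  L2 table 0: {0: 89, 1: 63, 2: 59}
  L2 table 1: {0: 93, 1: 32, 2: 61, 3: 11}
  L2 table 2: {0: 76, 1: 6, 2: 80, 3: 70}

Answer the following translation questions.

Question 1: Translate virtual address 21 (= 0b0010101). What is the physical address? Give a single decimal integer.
vaddr = 21 = 0b0010101
Split: l1_idx=0, l2_idx=2, offset=5
L1[0] = 2
L2[2][2] = 80
paddr = 80 * 8 + 5 = 645

Answer: 645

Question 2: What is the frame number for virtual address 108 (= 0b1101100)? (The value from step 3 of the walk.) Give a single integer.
Answer: 63

Derivation:
vaddr = 108: l1_idx=3, l2_idx=1
L1[3] = 0; L2[0][1] = 63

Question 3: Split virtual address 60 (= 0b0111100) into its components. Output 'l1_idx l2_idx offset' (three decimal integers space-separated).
vaddr = 60 = 0b0111100
  top 2 bits -> l1_idx = 1
  next 2 bits -> l2_idx = 3
  bottom 3 bits -> offset = 4

Answer: 1 3 4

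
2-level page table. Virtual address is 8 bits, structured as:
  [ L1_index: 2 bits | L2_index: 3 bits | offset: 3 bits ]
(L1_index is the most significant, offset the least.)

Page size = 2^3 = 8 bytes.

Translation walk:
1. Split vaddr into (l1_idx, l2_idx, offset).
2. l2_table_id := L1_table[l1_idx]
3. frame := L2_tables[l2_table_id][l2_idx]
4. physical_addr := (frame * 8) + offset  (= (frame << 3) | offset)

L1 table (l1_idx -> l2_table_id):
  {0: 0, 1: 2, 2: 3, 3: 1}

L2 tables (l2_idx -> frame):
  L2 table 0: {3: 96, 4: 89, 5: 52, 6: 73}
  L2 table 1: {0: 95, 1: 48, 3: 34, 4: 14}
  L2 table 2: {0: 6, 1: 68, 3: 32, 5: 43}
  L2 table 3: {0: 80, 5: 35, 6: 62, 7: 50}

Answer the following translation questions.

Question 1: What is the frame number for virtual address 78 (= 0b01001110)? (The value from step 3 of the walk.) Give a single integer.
vaddr = 78: l1_idx=1, l2_idx=1
L1[1] = 2; L2[2][1] = 68

Answer: 68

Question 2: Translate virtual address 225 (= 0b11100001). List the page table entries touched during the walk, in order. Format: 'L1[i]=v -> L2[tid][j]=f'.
Answer: L1[3]=1 -> L2[1][4]=14

Derivation:
vaddr = 225 = 0b11100001
Split: l1_idx=3, l2_idx=4, offset=1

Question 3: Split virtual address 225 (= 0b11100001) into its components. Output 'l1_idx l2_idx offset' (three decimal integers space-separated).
Answer: 3 4 1

Derivation:
vaddr = 225 = 0b11100001
  top 2 bits -> l1_idx = 3
  next 3 bits -> l2_idx = 4
  bottom 3 bits -> offset = 1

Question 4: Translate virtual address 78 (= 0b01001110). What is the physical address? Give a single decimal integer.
vaddr = 78 = 0b01001110
Split: l1_idx=1, l2_idx=1, offset=6
L1[1] = 2
L2[2][1] = 68
paddr = 68 * 8 + 6 = 550

Answer: 550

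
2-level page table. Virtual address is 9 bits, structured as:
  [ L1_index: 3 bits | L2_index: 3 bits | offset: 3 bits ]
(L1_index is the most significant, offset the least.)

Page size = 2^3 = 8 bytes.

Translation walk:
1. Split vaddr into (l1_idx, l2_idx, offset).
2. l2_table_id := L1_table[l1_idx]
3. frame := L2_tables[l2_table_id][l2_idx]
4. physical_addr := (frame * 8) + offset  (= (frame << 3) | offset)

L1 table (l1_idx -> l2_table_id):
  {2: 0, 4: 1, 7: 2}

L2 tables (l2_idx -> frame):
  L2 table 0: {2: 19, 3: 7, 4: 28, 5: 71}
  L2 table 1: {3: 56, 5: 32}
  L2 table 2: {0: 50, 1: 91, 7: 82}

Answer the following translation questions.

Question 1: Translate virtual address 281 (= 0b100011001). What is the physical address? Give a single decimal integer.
vaddr = 281 = 0b100011001
Split: l1_idx=4, l2_idx=3, offset=1
L1[4] = 1
L2[1][3] = 56
paddr = 56 * 8 + 1 = 449

Answer: 449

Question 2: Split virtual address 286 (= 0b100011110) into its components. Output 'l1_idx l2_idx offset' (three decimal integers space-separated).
Answer: 4 3 6

Derivation:
vaddr = 286 = 0b100011110
  top 3 bits -> l1_idx = 4
  next 3 bits -> l2_idx = 3
  bottom 3 bits -> offset = 6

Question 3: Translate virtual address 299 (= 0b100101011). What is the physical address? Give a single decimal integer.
Answer: 259

Derivation:
vaddr = 299 = 0b100101011
Split: l1_idx=4, l2_idx=5, offset=3
L1[4] = 1
L2[1][5] = 32
paddr = 32 * 8 + 3 = 259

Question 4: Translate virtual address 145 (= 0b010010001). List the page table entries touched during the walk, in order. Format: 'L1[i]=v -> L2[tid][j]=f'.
Answer: L1[2]=0 -> L2[0][2]=19

Derivation:
vaddr = 145 = 0b010010001
Split: l1_idx=2, l2_idx=2, offset=1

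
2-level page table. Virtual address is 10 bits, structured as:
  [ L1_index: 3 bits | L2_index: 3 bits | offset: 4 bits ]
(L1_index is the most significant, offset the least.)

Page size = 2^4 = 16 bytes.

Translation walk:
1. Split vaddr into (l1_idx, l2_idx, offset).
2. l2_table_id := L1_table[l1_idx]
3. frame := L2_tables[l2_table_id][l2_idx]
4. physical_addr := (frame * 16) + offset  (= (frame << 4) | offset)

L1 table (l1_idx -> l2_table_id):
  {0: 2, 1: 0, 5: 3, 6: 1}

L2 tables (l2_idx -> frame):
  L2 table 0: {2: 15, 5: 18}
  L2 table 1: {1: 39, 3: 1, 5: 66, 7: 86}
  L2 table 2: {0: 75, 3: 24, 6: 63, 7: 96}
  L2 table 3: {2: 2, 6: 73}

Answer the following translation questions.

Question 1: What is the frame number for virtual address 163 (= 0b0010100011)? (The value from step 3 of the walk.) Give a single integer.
Answer: 15

Derivation:
vaddr = 163: l1_idx=1, l2_idx=2
L1[1] = 0; L2[0][2] = 15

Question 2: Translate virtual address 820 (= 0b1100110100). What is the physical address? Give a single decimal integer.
Answer: 20

Derivation:
vaddr = 820 = 0b1100110100
Split: l1_idx=6, l2_idx=3, offset=4
L1[6] = 1
L2[1][3] = 1
paddr = 1 * 16 + 4 = 20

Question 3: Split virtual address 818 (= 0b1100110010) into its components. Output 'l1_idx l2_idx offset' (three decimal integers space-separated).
vaddr = 818 = 0b1100110010
  top 3 bits -> l1_idx = 6
  next 3 bits -> l2_idx = 3
  bottom 4 bits -> offset = 2

Answer: 6 3 2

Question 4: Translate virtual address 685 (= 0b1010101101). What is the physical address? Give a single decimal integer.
Answer: 45

Derivation:
vaddr = 685 = 0b1010101101
Split: l1_idx=5, l2_idx=2, offset=13
L1[5] = 3
L2[3][2] = 2
paddr = 2 * 16 + 13 = 45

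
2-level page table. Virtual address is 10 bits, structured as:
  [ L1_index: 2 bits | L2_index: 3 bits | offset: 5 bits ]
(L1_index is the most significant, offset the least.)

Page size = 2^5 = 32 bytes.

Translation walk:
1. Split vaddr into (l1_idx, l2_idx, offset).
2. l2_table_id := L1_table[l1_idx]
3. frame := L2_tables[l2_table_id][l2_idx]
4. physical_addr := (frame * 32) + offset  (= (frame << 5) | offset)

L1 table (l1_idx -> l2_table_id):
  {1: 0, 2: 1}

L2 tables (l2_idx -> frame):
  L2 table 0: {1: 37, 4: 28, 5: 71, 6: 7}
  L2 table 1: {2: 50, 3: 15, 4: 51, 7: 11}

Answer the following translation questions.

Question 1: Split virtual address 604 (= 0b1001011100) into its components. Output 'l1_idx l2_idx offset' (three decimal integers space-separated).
vaddr = 604 = 0b1001011100
  top 2 bits -> l1_idx = 2
  next 3 bits -> l2_idx = 2
  bottom 5 bits -> offset = 28

Answer: 2 2 28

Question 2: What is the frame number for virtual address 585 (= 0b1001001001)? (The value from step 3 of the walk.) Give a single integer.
vaddr = 585: l1_idx=2, l2_idx=2
L1[2] = 1; L2[1][2] = 50

Answer: 50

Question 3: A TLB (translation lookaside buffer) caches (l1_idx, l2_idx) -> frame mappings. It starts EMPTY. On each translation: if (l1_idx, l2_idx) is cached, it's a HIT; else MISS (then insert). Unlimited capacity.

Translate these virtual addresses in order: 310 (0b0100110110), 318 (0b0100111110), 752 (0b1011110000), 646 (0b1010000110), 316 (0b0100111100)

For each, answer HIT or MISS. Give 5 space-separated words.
Answer: MISS HIT MISS MISS HIT

Derivation:
vaddr=310: (1,1) not in TLB -> MISS, insert
vaddr=318: (1,1) in TLB -> HIT
vaddr=752: (2,7) not in TLB -> MISS, insert
vaddr=646: (2,4) not in TLB -> MISS, insert
vaddr=316: (1,1) in TLB -> HIT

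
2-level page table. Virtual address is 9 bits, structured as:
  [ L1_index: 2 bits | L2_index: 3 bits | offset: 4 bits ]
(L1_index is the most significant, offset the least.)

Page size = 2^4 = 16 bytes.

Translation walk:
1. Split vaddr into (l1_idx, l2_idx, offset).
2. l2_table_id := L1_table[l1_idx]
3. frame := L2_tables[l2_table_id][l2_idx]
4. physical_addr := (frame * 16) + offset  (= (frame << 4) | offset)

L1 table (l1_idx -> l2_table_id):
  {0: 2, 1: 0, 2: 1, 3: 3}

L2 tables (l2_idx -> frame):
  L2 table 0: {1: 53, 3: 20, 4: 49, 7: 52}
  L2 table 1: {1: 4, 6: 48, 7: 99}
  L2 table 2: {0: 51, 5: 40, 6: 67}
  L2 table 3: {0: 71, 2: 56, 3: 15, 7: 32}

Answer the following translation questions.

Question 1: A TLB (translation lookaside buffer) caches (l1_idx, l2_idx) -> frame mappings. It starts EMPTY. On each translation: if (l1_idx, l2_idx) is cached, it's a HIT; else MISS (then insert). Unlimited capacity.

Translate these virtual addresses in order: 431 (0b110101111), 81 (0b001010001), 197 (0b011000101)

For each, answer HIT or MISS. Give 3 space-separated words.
Answer: MISS MISS MISS

Derivation:
vaddr=431: (3,2) not in TLB -> MISS, insert
vaddr=81: (0,5) not in TLB -> MISS, insert
vaddr=197: (1,4) not in TLB -> MISS, insert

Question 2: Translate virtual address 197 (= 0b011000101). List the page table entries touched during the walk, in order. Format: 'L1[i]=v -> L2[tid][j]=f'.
vaddr = 197 = 0b011000101
Split: l1_idx=1, l2_idx=4, offset=5

Answer: L1[1]=0 -> L2[0][4]=49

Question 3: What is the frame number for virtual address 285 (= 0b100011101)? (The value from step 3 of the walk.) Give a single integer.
Answer: 4

Derivation:
vaddr = 285: l1_idx=2, l2_idx=1
L1[2] = 1; L2[1][1] = 4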